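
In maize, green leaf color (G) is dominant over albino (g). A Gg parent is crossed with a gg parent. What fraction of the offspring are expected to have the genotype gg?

Punnett square for Gg × gg:
Offspring genotypes: 2 Gg, 2 gg
Total offspring: 4
Count with target: 2
Probability: 2/4 = 1/2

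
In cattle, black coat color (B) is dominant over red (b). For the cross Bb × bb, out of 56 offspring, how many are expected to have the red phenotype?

Punnett square for Bb × bb:
Offspring genotypes: 2 Bb, 2 bb
Total offspring: 4
Count with target: 2
Probability: 2/4 = 1/2
Expected count = 1/2 × 56 = 28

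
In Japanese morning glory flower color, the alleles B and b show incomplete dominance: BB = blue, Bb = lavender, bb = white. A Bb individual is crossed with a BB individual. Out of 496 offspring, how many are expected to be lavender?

Punnett square for Bb × BB:
Offspring genotypes: 2 BB, 2 Bb
Phenotype counts: 2 blue, 2 lavender
lavender: 2 out of 4 → fraction 1/2
Expected count = 1/2 × 496 = 248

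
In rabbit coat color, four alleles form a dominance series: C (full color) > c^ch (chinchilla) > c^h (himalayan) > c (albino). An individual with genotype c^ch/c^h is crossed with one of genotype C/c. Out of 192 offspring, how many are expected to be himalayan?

Cross: c^ch/c^h × C/c
Allele dominance: C > c^ch > c^h > c
Offspring genotypes: 1 C/c^ch, 1 c^ch/c, 1 C/c^h, 1 c^h/c
Phenotype counts: 2 full color, 1 chinchilla, 1 himalayan
himalayan: 1 out of 4 → fraction 1/4
Expected count = 1/4 × 192 = 48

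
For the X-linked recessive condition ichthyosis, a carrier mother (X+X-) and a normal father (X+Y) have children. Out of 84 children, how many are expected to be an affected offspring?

Cross: X+X- × X+Y
Offspring: 1 X+X+, 1 X+Y, 1 X+X-, 1 X-Y
Probability of an affected offspring: 1/4
Expected count = 1/4 × 84 = 21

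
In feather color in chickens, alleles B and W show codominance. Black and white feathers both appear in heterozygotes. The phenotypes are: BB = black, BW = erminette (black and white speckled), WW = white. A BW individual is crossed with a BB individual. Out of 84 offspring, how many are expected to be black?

Punnett square for BW × BB:
Offspring genotypes: 2 BB, 2 BW
Phenotype counts: 2 black, 2 erminette (black and white speckled)
black: 2 out of 4 → fraction 1/2
Expected count = 1/2 × 84 = 42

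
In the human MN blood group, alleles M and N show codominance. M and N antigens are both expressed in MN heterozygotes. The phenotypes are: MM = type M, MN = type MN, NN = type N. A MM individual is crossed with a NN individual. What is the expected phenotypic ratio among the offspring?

Punnett square for MM × NN:
Offspring genotypes: 4 MN
Phenotype counts: 4 type MN
Ratio: all type MN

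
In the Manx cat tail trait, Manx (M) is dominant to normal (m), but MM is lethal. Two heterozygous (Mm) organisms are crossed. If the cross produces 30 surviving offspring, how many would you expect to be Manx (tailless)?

Cross: Mm × Mm
Punnett square offspring (before lethality): 1 MM, 2 Mm, 1 mm
The MM genotype is lethal (embryos die); surviving offspring: 2 Mm, 1 mm
Manx (tailless): 2 out of 3 → fraction 2/3
Expected count = 2/3 × 30 = 20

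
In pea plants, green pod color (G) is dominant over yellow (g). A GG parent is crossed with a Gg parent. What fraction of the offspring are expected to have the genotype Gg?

Punnett square for GG × Gg:
Offspring genotypes: 2 GG, 2 Gg
Total offspring: 4
Count with target: 2
Probability: 2/4 = 1/2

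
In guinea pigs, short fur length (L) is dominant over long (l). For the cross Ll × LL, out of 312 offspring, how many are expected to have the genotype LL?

Punnett square for Ll × LL:
Offspring genotypes: 2 LL, 2 Ll
Total offspring: 4
Count with target: 2
Probability: 2/4 = 1/2
Expected count = 1/2 × 312 = 156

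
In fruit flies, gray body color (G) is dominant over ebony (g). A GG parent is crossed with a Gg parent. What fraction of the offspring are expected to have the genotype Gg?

Punnett square for GG × Gg:
Offspring genotypes: 2 GG, 2 Gg
Total offspring: 4
Count with target: 2
Probability: 2/4 = 1/2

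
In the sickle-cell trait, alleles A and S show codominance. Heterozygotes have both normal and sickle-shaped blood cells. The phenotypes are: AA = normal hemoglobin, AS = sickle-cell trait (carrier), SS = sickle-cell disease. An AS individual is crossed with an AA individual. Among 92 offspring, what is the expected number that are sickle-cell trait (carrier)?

Punnett square for AS × AA:
Offspring genotypes: 2 AA, 2 AS
Phenotype counts: 2 normal hemoglobin, 2 sickle-cell trait (carrier)
sickle-cell trait (carrier): 2 out of 4 → fraction 1/2
Expected count = 1/2 × 92 = 46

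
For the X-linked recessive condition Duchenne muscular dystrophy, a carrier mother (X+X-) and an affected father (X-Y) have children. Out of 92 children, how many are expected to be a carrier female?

Cross: X+X- × X-Y
Offspring: 1 X+X-, 1 X+Y, 1 X-X-, 1 X-Y
Probability of a carrier female: 1/4
Expected count = 1/4 × 92 = 23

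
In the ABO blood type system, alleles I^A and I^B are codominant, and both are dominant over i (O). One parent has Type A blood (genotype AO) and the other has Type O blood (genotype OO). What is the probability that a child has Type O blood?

Cross: AO × OO
Possible offspring genotypes: 2 AO, 2 OO
Blood type counts: 2 Type A, 2 Type O
Probability of Type O: 2/4 = 1/2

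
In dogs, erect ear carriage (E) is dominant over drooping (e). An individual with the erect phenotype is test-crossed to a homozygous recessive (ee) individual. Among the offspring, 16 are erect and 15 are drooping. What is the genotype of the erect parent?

Test cross: ? × ee
Offspring: 16 erect, 15 drooping — approximately 1:1.
A 1:1 ratio in a test cross indicates the unknown parent is heterozygous (Ee).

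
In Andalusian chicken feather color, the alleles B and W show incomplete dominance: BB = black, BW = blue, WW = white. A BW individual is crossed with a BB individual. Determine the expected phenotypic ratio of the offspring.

Punnett square for BW × BB:
Offspring genotypes: 2 BB, 2 BW
Phenotype counts: 2 black, 2 blue
Ratio: 1 black : 1 blue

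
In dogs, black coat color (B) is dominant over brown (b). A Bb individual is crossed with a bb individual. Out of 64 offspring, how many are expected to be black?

Punnett square for Bb × bb:
Offspring genotypes: 2 Bb, 2 bb
black: 2, brown: 2
black: 2 out of 4 → fraction 1/2
Expected count = 1/2 × 64 = 32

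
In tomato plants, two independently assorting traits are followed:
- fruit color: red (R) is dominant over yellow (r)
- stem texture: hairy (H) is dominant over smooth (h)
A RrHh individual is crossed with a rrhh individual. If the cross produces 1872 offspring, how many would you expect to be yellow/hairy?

Dihybrid cross RrHh × rrhh — consider each gene separately:
fruit color: Rr × rr → 2 Rr, 2 rr → 2 R_ : 2 rr (out of 4)
stem texture: Hh × hh → 2 Hh, 2 hh → 2 H_ : 2 hh (out of 4)
Combine (counts out of 4 × 4 = 16): red/hairy (R_H_) = 2×2 = 4; red/smooth (R_hh) = 2×2 = 4; yellow/hairy (rrH_) = 2×2 = 4; yellow/smooth (rrhh) = 2×2 = 4
Phenotype counts (out of 16): 4 red/hairy, 4 red/smooth, 4 yellow/hairy, 4 yellow/smooth
yellow/hairy: 4 out of 16 → fraction 1/4
Expected count = 1/4 × 1872 = 468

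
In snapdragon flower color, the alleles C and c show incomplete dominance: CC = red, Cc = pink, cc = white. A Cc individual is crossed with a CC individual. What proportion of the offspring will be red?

Punnett square for Cc × CC:
Offspring genotypes: 2 CC, 2 Cc
Phenotype counts: 2 red, 2 pink
red: 2 out of 4
Probability: 2/4 = 1/2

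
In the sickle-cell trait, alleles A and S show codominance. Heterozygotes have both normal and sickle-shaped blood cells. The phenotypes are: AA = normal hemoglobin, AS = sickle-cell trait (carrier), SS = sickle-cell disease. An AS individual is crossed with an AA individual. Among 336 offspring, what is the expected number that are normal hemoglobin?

Punnett square for AS × AA:
Offspring genotypes: 2 AA, 2 AS
Phenotype counts: 2 normal hemoglobin, 2 sickle-cell trait (carrier)
normal hemoglobin: 2 out of 4 → fraction 1/2
Expected count = 1/2 × 336 = 168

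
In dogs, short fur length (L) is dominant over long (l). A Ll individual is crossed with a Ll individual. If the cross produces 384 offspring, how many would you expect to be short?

Punnett square for Ll × Ll:
Offspring genotypes: 1 LL, 2 Ll, 1 ll
short: 3, long: 1
short: 3 out of 4 → fraction 3/4
Expected count = 3/4 × 384 = 288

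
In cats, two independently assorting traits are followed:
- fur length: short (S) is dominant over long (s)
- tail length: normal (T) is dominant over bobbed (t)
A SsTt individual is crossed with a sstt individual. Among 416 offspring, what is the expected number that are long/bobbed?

Dihybrid cross SsTt × sstt — consider each gene separately:
fur length: Ss × ss → 2 Ss, 2 ss → 2 S_ : 2 ss (out of 4)
tail length: Tt × tt → 2 Tt, 2 tt → 2 T_ : 2 tt (out of 4)
Combine (counts out of 4 × 4 = 16): short/normal (S_T_) = 2×2 = 4; short/bobbed (S_tt) = 2×2 = 4; long/normal (ssT_) = 2×2 = 4; long/bobbed (sstt) = 2×2 = 4
Phenotype counts (out of 16): 4 short/normal, 4 short/bobbed, 4 long/normal, 4 long/bobbed
long/bobbed: 4 out of 16 → fraction 1/4
Expected count = 1/4 × 416 = 104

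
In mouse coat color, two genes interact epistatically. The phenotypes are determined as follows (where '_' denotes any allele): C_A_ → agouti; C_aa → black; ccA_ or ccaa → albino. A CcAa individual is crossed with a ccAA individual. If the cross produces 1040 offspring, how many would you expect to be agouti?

Cross: CcAa × ccAA — consider each gene separately:
C gene: Cc × cc → 2 Cc, 2 cc → 2 C_ : 2 cc (out of 4)
A gene: Aa × AA → 2 AA, 2 Aa → 4 A_ (out of 4)
Genotype classes (out of 4 × 4 = 16): C_A_ = 2×4 = 8; ccA_ = 2×4 = 8
Apply the phenotype rules: C_A_ (8) → agouti; ccA_ (8) → albino
Phenotype counts (out of 16): 8 agouti, 8 albino
agouti: 8 out of 16 → fraction 1/2
Expected count = 1/2 × 1040 = 520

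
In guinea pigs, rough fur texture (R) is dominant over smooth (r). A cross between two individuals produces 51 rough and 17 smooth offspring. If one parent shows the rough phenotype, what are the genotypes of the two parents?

Observed offspring: 51 rough, 17 smooth
The observed ratio simplifies to 3:1. Smooth (rr) offspring appear, so each parent must contribute one r allele. The parent stated to show rough carries R, so it is Rr. The other parent is then either Rr or rr: Rr × rr would give a 1:1 split, whereas Rr × Rr gives 3:1 — matching the data. So both parents are heterozygous (Rr × Rr).
Parent genotypes: Rr × Rr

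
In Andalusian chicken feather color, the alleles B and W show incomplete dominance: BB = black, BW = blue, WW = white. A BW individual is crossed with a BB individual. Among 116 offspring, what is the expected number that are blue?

Punnett square for BW × BB:
Offspring genotypes: 2 BB, 2 BW
Phenotype counts: 2 black, 2 blue
blue: 2 out of 4 → fraction 1/2
Expected count = 1/2 × 116 = 58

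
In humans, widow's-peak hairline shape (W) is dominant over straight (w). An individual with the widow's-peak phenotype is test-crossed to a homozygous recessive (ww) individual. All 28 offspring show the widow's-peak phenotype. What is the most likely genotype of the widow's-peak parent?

Test cross: ? × ww
All offspring are widow's-peak.
If the unknown parent were heterozygous (Ww), about half of 28 offspring would be straight; none are. The unknown parent is most likely homozygous dominant (WW).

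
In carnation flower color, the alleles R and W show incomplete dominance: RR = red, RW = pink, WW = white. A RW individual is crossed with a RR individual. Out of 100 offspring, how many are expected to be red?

Punnett square for RW × RR:
Offspring genotypes: 2 RR, 2 RW
Phenotype counts: 2 red, 2 pink
red: 2 out of 4 → fraction 1/2
Expected count = 1/2 × 100 = 50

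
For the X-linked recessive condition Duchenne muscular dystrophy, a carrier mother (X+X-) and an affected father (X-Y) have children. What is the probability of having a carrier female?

Cross: X+X- × X-Y
Offspring: 1 X+X-, 1 X+Y, 1 X-X-, 1 X-Y
Probability of a carrier female: 1/4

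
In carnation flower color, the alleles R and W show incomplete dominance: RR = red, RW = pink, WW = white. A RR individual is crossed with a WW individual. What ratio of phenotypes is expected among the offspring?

Punnett square for RR × WW:
Offspring genotypes: 4 RW
Phenotype counts: 4 pink
Ratio: all pink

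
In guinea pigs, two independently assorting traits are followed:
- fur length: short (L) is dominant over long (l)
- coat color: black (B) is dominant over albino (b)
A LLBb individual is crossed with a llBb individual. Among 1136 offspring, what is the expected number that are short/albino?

Dihybrid cross LLBb × llBb — consider each gene separately:
fur length: LL × ll → 4 Ll → 4 L_ (out of 4)
coat color: Bb × Bb → 1 BB, 2 Bb, 1 bb → 3 B_ : 1 bb (out of 4)
Combine (counts out of 4 × 4 = 16): short/black (L_B_) = 4×3 = 12; short/albino (L_bb) = 4×1 = 4
Phenotype counts (out of 16): 12 short/black, 4 short/albino
short/albino: 4 out of 16 → fraction 1/4
Expected count = 1/4 × 1136 = 284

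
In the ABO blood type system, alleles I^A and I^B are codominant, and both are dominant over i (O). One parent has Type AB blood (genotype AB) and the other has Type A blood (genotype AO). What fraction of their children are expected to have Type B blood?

Cross: AB × AO
Possible offspring genotypes: 1 AA, 1 AO, 1 AB, 1 BO
Blood type counts: 2 Type A, 1 Type AB, 1 Type B
Probability of Type B: 1/4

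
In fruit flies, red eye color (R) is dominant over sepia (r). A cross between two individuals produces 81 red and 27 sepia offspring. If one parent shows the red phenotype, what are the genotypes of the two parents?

Observed offspring: 81 red, 27 sepia
The observed ratio simplifies to 3:1. Sepia (rr) offspring appear, so each parent must contribute one r allele. The parent stated to show red carries R, so it is Rr. The other parent is then either Rr or rr: Rr × rr would give a 1:1 split, whereas Rr × Rr gives 3:1 — matching the data. So both parents are heterozygous (Rr × Rr).
Parent genotypes: Rr × Rr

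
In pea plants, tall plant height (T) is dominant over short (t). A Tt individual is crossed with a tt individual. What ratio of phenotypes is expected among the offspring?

Punnett square for Tt × tt:
Offspring genotypes: 2 Tt, 2 tt
tall: 2, short: 2
Ratio: 1:1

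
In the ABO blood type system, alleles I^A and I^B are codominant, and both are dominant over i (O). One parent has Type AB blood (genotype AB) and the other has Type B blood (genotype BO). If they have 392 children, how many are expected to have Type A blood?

Cross: AB × BO
Possible offspring genotypes: 1 AB, 1 AO, 1 BB, 1 BO
Blood type counts: 1 Type AB, 1 Type A, 2 Type B
Probability of Type A: 1/4
Expected count = 1/4 × 392 = 98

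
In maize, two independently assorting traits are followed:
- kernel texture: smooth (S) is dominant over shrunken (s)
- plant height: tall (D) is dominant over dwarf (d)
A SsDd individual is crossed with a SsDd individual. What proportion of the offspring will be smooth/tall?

Dihybrid cross SsDd × SsDd — consider each gene separately:
kernel texture: Ss × Ss → 1 SS, 2 Ss, 1 ss → 3 S_ : 1 ss (out of 4)
plant height: Dd × Dd → 1 DD, 2 Dd, 1 dd → 3 D_ : 1 dd (out of 4)
Combine (counts out of 4 × 4 = 16): smooth/tall (S_D_) = 3×3 = 9; smooth/dwarf (S_dd) = 3×1 = 3; shrunken/tall (ssD_) = 1×3 = 3; shrunken/dwarf (ssdd) = 1×1 = 1
Phenotype counts (out of 16): 9 smooth/tall, 3 smooth/dwarf, 3 shrunken/tall, 1 shrunken/dwarf
smooth/tall: 9 out of 16
Probability: 9/16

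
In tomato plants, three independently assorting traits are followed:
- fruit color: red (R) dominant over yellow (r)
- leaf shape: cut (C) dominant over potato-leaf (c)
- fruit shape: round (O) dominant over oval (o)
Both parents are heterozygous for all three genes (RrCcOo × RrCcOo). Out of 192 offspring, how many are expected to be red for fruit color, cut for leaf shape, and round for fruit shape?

Trihybrid cross: RrCcOo × RrCcOo
Each trait segregates independently with a 3:1 phenotypic ratio, so each gene contributes 3/4 (dominant) or 1/4 (recessive).
Target: red (fruit color), cut (leaf shape), round (fruit shape)
Probability = product of independent per-trait probabilities
= 3/4 × 3/4 × 3/4 = 27/64
Expected count = 27/64 × 192 = 81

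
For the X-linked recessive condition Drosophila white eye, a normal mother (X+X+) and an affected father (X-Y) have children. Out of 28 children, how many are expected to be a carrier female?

Cross: X+X+ × X-Y
Offspring: 2 X+X-, 2 X+Y
Probability of a carrier female: 2/4 = 1/2
Expected count = 1/2 × 28 = 14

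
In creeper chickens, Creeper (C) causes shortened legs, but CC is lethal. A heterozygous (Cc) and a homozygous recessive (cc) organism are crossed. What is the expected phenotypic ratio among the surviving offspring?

Cross: Cc × cc
Punnett square offspring (before lethality): 2 Cc, 2 cc
No CC offspring are produced in this cross.
Ratio: 1 creeper : 1 normal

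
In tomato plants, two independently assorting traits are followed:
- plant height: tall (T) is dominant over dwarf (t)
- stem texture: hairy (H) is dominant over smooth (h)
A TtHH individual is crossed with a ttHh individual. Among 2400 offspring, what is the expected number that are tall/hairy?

Dihybrid cross TtHH × ttHh — consider each gene separately:
plant height: Tt × tt → 2 Tt, 2 tt → 2 T_ : 2 tt (out of 4)
stem texture: HH × Hh → 2 HH, 2 Hh → 4 H_ (out of 4)
Combine (counts out of 4 × 4 = 16): tall/hairy (T_H_) = 2×4 = 8; dwarf/hairy (ttH_) = 2×4 = 8
Phenotype counts (out of 16): 8 tall/hairy, 8 dwarf/hairy
tall/hairy: 8 out of 16 → fraction 1/2
Expected count = 1/2 × 2400 = 1200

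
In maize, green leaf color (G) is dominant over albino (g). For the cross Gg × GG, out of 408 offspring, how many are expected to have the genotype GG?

Punnett square for Gg × GG:
Offspring genotypes: 2 GG, 2 Gg
Total offspring: 4
Count with target: 2
Probability: 2/4 = 1/2
Expected count = 1/2 × 408 = 204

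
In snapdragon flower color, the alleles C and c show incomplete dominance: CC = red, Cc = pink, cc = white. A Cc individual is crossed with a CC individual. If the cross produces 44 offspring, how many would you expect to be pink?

Punnett square for Cc × CC:
Offspring genotypes: 2 CC, 2 Cc
Phenotype counts: 2 red, 2 pink
pink: 2 out of 4 → fraction 1/2
Expected count = 1/2 × 44 = 22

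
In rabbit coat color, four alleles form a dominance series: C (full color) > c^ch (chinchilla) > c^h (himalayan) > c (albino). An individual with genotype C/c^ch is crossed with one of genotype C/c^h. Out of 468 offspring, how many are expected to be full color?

Cross: C/c^ch × C/c^h
Allele dominance: C > c^ch > c^h > c
Offspring genotypes: 1 C/C, 1 C/c^h, 1 C/c^ch, 1 c^ch/c^h
Phenotype counts: 3 full color, 1 chinchilla
full color: 3 out of 4 → fraction 3/4
Expected count = 3/4 × 468 = 351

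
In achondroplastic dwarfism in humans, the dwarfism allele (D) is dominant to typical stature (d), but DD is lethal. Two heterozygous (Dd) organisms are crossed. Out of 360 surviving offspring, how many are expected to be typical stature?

Cross: Dd × Dd
Punnett square offspring (before lethality): 1 DD, 2 Dd, 1 dd
The DD genotype is lethal (embryos die); surviving offspring: 2 Dd, 1 dd
typical stature: 1 out of 3 → fraction 1/3
Expected count = 1/3 × 360 = 120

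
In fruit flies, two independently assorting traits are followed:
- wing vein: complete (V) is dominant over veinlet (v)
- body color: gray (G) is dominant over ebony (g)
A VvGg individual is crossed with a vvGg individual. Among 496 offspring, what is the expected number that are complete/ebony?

Dihybrid cross VvGg × vvGg — consider each gene separately:
wing vein: Vv × vv → 2 Vv, 2 vv → 2 V_ : 2 vv (out of 4)
body color: Gg × Gg → 1 GG, 2 Gg, 1 gg → 3 G_ : 1 gg (out of 4)
Combine (counts out of 4 × 4 = 16): complete/gray (V_G_) = 2×3 = 6; complete/ebony (V_gg) = 2×1 = 2; veinlet/gray (vvG_) = 2×3 = 6; veinlet/ebony (vvgg) = 2×1 = 2
Phenotype counts (out of 16): 6 complete/gray, 2 complete/ebony, 6 veinlet/gray, 2 veinlet/ebony
complete/ebony: 2 out of 16 → fraction 1/8
Expected count = 1/8 × 496 = 62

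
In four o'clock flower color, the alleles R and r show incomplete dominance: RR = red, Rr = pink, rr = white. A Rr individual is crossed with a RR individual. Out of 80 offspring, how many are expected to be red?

Punnett square for Rr × RR:
Offspring genotypes: 2 RR, 2 Rr
Phenotype counts: 2 red, 2 pink
red: 2 out of 4 → fraction 1/2
Expected count = 1/2 × 80 = 40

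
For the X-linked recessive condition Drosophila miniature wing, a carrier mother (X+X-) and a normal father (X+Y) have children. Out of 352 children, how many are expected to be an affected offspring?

Cross: X+X- × X+Y
Offspring: 1 X+X+, 1 X+Y, 1 X+X-, 1 X-Y
Probability of an affected offspring: 1/4
Expected count = 1/4 × 352 = 88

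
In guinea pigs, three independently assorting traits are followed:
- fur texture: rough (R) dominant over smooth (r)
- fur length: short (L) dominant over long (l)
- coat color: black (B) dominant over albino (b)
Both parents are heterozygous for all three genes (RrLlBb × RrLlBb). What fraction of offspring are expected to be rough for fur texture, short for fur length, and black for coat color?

Trihybrid cross: RrLlBb × RrLlBb
Each trait segregates independently with a 3:1 phenotypic ratio, so each gene contributes 3/4 (dominant) or 1/4 (recessive).
Target: rough (fur texture), short (fur length), black (coat color)
Probability = product of independent per-trait probabilities
= 3/4 × 3/4 × 3/4 = 27/64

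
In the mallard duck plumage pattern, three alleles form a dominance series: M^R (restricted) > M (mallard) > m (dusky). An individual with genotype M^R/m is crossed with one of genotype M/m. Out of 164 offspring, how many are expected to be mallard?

Cross: M^R/m × M/m
Allele dominance: M^R > M > m
Offspring genotypes: 1 M^R/M, 1 M^R/m, 1 M/m, 1 m/m
Phenotype counts: 2 restricted, 1 mallard, 1 dusky
mallard: 1 out of 4 → fraction 1/4
Expected count = 1/4 × 164 = 41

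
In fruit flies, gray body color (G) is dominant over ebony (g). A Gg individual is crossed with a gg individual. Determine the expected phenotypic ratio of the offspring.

Punnett square for Gg × gg:
Offspring genotypes: 2 Gg, 2 gg
gray: 2, ebony: 2
Ratio: 1:1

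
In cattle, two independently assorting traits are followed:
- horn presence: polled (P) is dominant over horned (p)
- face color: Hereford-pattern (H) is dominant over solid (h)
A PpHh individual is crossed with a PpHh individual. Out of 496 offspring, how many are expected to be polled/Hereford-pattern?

Dihybrid cross PpHh × PpHh — consider each gene separately:
horn presence: Pp × Pp → 1 PP, 2 Pp, 1 pp → 3 P_ : 1 pp (out of 4)
face color: Hh × Hh → 1 HH, 2 Hh, 1 hh → 3 H_ : 1 hh (out of 4)
Combine (counts out of 4 × 4 = 16): polled/Hereford-pattern (P_H_) = 3×3 = 9; polled/solid (P_hh) = 3×1 = 3; horned/Hereford-pattern (ppH_) = 1×3 = 3; horned/solid (pphh) = 1×1 = 1
Phenotype counts (out of 16): 9 polled/Hereford-pattern, 3 polled/solid, 3 horned/Hereford-pattern, 1 horned/solid
polled/Hereford-pattern: 9 out of 16 → fraction 9/16
Expected count = 9/16 × 496 = 279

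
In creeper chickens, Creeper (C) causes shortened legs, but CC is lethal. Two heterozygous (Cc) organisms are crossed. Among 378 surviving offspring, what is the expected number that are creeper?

Cross: Cc × Cc
Punnett square offspring (before lethality): 1 CC, 2 Cc, 1 cc
The CC genotype is lethal (embryos die); surviving offspring: 2 Cc, 1 cc
creeper: 2 out of 3 → fraction 2/3
Expected count = 2/3 × 378 = 252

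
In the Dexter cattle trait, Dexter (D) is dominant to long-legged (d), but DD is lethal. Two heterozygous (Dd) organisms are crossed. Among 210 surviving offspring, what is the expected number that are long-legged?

Cross: Dd × Dd
Punnett square offspring (before lethality): 1 DD, 2 Dd, 1 dd
The DD genotype is lethal (embryos die); surviving offspring: 2 Dd, 1 dd
long-legged: 1 out of 3 → fraction 1/3
Expected count = 1/3 × 210 = 70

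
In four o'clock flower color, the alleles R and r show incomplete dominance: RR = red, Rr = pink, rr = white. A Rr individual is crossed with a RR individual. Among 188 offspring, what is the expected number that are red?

Punnett square for Rr × RR:
Offspring genotypes: 2 RR, 2 Rr
Phenotype counts: 2 red, 2 pink
red: 2 out of 4 → fraction 1/2
Expected count = 1/2 × 188 = 94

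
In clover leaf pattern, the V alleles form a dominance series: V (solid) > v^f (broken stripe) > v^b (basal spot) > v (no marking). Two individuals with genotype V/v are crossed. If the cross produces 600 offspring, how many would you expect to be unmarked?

Cross: V/v × V/v
Allele dominance: V > v^f > v^b > v
Offspring genotypes: 1 V/V, 2 V/v, 1 v/v
Phenotype counts: 3 solid, 1 unmarked
unmarked: 1 out of 4 → fraction 1/4
Expected count = 1/4 × 600 = 150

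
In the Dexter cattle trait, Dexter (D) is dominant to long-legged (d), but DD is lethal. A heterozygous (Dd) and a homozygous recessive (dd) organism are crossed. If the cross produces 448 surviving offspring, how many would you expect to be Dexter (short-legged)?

Cross: Dd × dd
Punnett square offspring (before lethality): 2 Dd, 2 dd
No DD offspring are produced in this cross.
Dexter (short-legged): 2 out of 4 → fraction 1/2
Expected count = 1/2 × 448 = 224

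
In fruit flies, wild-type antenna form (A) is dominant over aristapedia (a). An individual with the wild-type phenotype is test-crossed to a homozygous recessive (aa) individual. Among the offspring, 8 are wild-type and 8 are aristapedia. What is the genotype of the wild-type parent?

Test cross: ? × aa
Offspring: 8 wild-type, 8 aristapedia — approximately 1:1.
A 1:1 ratio in a test cross indicates the unknown parent is heterozygous (Aa).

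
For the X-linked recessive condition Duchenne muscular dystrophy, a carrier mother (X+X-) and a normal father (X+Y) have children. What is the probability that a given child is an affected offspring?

Cross: X+X- × X+Y
Offspring: 1 X+X+, 1 X+Y, 1 X+X-, 1 X-Y
Probability of an affected offspring: 1/4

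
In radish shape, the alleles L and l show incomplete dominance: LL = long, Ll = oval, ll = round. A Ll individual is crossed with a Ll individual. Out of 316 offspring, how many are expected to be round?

Punnett square for Ll × Ll:
Offspring genotypes: 1 LL, 2 Ll, 1 ll
Phenotype counts: 1 long, 2 oval, 1 round
round: 1 out of 4 → fraction 1/4
Expected count = 1/4 × 316 = 79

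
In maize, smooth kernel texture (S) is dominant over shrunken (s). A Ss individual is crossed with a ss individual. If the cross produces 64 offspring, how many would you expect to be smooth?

Punnett square for Ss × ss:
Offspring genotypes: 2 Ss, 2 ss
smooth: 2, shrunken: 2
smooth: 2 out of 4 → fraction 1/2
Expected count = 1/2 × 64 = 32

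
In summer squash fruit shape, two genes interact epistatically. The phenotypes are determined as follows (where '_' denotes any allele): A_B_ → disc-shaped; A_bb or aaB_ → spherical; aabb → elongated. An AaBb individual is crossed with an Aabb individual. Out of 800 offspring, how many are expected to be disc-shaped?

Cross: AaBb × Aabb — consider each gene separately:
A gene: Aa × Aa → 1 AA, 2 Aa, 1 aa → 3 A_ : 1 aa (out of 4)
B gene: Bb × bb → 2 Bb, 2 bb → 2 B_ : 2 bb (out of 4)
Genotype classes (out of 4 × 4 = 16): A_B_ = 3×2 = 6; A_bb = 3×2 = 6; aaB_ = 1×2 = 2; aabb = 1×2 = 2
Apply the phenotype rules: A_B_ (6) → disc-shaped; A_bb (6) + aaB_ (2) → spherical; aabb (2) → elongated
Phenotype counts (out of 16): 6 disc-shaped, 8 spherical, 2 elongated
disc-shaped: 6 out of 16 → fraction 3/8
Expected count = 3/8 × 800 = 300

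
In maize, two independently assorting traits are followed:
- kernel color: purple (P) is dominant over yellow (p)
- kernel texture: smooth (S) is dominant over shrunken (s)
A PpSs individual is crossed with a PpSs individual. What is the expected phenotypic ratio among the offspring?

Dihybrid cross PpSs × PpSs — consider each gene separately:
kernel color: Pp × Pp → 1 PP, 2 Pp, 1 pp → 3 P_ : 1 pp (out of 4)
kernel texture: Ss × Ss → 1 SS, 2 Ss, 1 ss → 3 S_ : 1 ss (out of 4)
Combine (counts out of 4 × 4 = 16): purple/smooth (P_S_) = 3×3 = 9; purple/shrunken (P_ss) = 3×1 = 3; yellow/smooth (ppS_) = 1×3 = 3; yellow/shrunken (ppss) = 1×1 = 1
Phenotype counts (out of 16): 9 purple/smooth, 3 purple/shrunken, 3 yellow/smooth, 1 yellow/shrunken
Ratio: 9 purple/smooth : 3 purple/shrunken : 3 yellow/smooth : 1 yellow/shrunken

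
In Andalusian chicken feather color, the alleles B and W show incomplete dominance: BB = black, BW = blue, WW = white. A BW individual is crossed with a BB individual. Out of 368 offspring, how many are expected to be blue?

Punnett square for BW × BB:
Offspring genotypes: 2 BB, 2 BW
Phenotype counts: 2 black, 2 blue
blue: 2 out of 4 → fraction 1/2
Expected count = 1/2 × 368 = 184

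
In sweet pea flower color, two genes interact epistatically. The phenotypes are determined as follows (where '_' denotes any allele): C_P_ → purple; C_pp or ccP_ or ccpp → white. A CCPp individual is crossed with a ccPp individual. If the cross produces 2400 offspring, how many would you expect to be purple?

Cross: CCPp × ccPp — consider each gene separately:
C gene: CC × cc → 4 Cc → 4 C_ (out of 4)
P gene: Pp × Pp → 1 PP, 2 Pp, 1 pp → 3 P_ : 1 pp (out of 4)
Genotype classes (out of 4 × 4 = 16): C_P_ = 4×3 = 12; C_pp = 4×1 = 4
Apply the phenotype rules: C_P_ (12) → purple; C_pp (4) → white
Phenotype counts (out of 16): 12 purple, 4 white
purple: 12 out of 16 → fraction 3/4
Expected count = 3/4 × 2400 = 1800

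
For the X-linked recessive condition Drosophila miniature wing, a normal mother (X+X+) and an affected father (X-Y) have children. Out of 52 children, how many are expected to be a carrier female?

Cross: X+X+ × X-Y
Offspring: 2 X+X-, 2 X+Y
Probability of a carrier female: 2/4 = 1/2
Expected count = 1/2 × 52 = 26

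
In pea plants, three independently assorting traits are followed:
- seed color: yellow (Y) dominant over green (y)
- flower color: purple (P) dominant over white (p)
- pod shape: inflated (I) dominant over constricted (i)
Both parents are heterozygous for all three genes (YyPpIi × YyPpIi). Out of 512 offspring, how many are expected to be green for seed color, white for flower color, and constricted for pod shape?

Trihybrid cross: YyPpIi × YyPpIi
Each trait segregates independently with a 3:1 phenotypic ratio, so each gene contributes 3/4 (dominant) or 1/4 (recessive).
Target: green (seed color), white (flower color), constricted (pod shape)
Probability = product of independent per-trait probabilities
= 1/4 × 1/4 × 1/4 = 1/64
Expected count = 1/64 × 512 = 8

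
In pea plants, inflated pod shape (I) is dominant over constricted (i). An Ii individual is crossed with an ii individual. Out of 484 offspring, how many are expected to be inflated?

Punnett square for Ii × ii:
Offspring genotypes: 2 Ii, 2 ii
inflated: 2, constricted: 2
inflated: 2 out of 4 → fraction 1/2
Expected count = 1/2 × 484 = 242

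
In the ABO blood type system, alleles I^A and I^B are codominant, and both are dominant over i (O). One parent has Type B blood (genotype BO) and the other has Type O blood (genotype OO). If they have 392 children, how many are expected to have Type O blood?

Cross: BO × OO
Possible offspring genotypes: 2 BO, 2 OO
Blood type counts: 2 Type B, 2 Type O
Probability of Type O: 2/4 = 1/2
Expected count = 1/2 × 392 = 196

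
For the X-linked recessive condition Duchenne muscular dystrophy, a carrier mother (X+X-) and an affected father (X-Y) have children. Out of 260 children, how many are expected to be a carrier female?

Cross: X+X- × X-Y
Offspring: 1 X+X-, 1 X+Y, 1 X-X-, 1 X-Y
Probability of a carrier female: 1/4
Expected count = 1/4 × 260 = 65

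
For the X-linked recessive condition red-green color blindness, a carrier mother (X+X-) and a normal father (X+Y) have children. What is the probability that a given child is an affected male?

Cross: X+X- × X+Y
Offspring: 1 X+X+, 1 X+Y, 1 X+X-, 1 X-Y
Probability of an affected male: 1/4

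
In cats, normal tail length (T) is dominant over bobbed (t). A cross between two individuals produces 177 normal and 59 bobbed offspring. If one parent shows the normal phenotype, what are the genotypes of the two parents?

Observed offspring: 177 normal, 59 bobbed
The observed ratio simplifies to 3:1. Bobbed (tt) offspring appear, so each parent must contribute one t allele. The parent stated to show normal carries T, so it is Tt. The other parent is then either Tt or tt: Tt × tt would give a 1:1 split, whereas Tt × Tt gives 3:1 — matching the data. So both parents are heterozygous (Tt × Tt).
Parent genotypes: Tt × Tt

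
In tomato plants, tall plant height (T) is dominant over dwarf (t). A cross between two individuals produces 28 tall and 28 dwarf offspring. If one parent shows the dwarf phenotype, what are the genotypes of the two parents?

Observed offspring: 28 tall, 28 dwarf
The observed ratio simplifies to 1:1. One parent shows dwarf, so its genotype must be tt. A 1:1 offspring split requires the other parent to be heterozygous (Tt).
Parent genotypes: tt × Tt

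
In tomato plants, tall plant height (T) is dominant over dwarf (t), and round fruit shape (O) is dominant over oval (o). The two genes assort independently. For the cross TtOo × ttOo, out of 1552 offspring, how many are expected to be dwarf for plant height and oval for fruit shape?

Dihybrid cross TtOo × ttOo — consider each gene separately:
plant height: Tt × tt → 2 Tt, 2 tt → 2 T_ : 2 tt (out of 4)
fruit shape: Oo × Oo → 1 OO, 2 Oo, 1 oo → 3 O_ : 1 oo (out of 4)
Looking for: dwarf (tt) and oval (oo)
P(dwarf) = 2/4, P(oval) = 1/4
P(both) = 2/4 × 1/4 = 2/16 = 1/8
Expected count = 1/8 × 1552 = 194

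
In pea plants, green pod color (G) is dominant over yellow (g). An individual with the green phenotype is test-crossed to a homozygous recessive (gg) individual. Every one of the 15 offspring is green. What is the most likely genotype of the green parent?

Test cross: ? × gg
All offspring are green.
If the unknown parent were heterozygous (Gg), about half of 15 offspring would be yellow; none are. The unknown parent is most likely homozygous dominant (GG).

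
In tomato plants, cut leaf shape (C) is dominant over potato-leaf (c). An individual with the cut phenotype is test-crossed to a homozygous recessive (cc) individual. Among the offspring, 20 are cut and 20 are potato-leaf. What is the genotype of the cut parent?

Test cross: ? × cc
Offspring: 20 cut, 20 potato-leaf — approximately 1:1.
A 1:1 ratio in a test cross indicates the unknown parent is heterozygous (Cc).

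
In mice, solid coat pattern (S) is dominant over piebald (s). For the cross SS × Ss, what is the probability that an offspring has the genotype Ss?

Punnett square for SS × Ss:
Offspring genotypes: 2 SS, 2 Ss
Total offspring: 4
Count with target: 2
Probability: 2/4 = 1/2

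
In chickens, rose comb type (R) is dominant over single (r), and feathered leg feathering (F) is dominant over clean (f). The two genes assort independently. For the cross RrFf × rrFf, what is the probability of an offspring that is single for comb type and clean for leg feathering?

Dihybrid cross RrFf × rrFf — consider each gene separately:
comb type: Rr × rr → 2 Rr, 2 rr → 2 R_ : 2 rr (out of 4)
leg feathering: Ff × Ff → 1 FF, 2 Ff, 1 ff → 3 F_ : 1 ff (out of 4)
Looking for: single (rr) and clean (ff)
P(single) = 2/4, P(clean) = 1/4
P(both) = 2/4 × 1/4 = 2/16 = 1/8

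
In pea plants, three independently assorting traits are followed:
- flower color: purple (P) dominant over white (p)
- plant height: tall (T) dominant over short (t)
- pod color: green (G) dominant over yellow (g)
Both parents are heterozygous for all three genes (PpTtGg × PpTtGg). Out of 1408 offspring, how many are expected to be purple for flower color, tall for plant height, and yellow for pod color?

Trihybrid cross: PpTtGg × PpTtGg
Each trait segregates independently with a 3:1 phenotypic ratio, so each gene contributes 3/4 (dominant) or 1/4 (recessive).
Target: purple (flower color), tall (plant height), yellow (pod color)
Probability = product of independent per-trait probabilities
= 3/4 × 3/4 × 1/4 = 9/64
Expected count = 9/64 × 1408 = 198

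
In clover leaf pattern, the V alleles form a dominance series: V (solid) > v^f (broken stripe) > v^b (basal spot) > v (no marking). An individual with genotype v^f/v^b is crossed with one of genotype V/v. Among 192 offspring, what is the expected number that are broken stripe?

Cross: v^f/v^b × V/v
Allele dominance: V > v^f > v^b > v
Offspring genotypes: 1 V/v^f, 1 v^f/v, 1 V/v^b, 1 v^b/v
Phenotype counts: 2 solid, 1 broken stripe, 1 basal spot
broken stripe: 1 out of 4 → fraction 1/4
Expected count = 1/4 × 192 = 48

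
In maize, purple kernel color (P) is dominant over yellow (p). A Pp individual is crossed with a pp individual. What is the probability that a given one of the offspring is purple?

Punnett square for Pp × pp:
Offspring genotypes: 2 Pp, 2 pp
purple: 2, yellow: 2
purple: 2 out of 4
Probability: 2/4 = 1/2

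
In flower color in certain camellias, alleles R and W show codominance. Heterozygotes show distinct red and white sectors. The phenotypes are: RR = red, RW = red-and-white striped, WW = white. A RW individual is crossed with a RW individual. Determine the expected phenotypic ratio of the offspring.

Punnett square for RW × RW:
Offspring genotypes: 1 RR, 2 RW, 1 WW
Phenotype counts: 1 red, 2 red-and-white striped, 1 white
Ratio: 1 red : 2 red-and-white striped : 1 white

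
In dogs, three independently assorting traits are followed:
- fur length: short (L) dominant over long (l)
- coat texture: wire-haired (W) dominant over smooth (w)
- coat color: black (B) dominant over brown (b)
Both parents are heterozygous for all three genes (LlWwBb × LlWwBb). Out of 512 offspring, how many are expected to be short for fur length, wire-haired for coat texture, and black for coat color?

Trihybrid cross: LlWwBb × LlWwBb
Each trait segregates independently with a 3:1 phenotypic ratio, so each gene contributes 3/4 (dominant) or 1/4 (recessive).
Target: short (fur length), wire-haired (coat texture), black (coat color)
Probability = product of independent per-trait probabilities
= 3/4 × 3/4 × 3/4 = 27/64
Expected count = 27/64 × 512 = 216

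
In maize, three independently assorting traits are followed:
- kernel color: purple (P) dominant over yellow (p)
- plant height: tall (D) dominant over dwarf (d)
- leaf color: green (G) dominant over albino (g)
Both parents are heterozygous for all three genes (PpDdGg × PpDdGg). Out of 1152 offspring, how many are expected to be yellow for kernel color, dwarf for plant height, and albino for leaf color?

Trihybrid cross: PpDdGg × PpDdGg
Each trait segregates independently with a 3:1 phenotypic ratio, so each gene contributes 3/4 (dominant) or 1/4 (recessive).
Target: yellow (kernel color), dwarf (plant height), albino (leaf color)
Probability = product of independent per-trait probabilities
= 1/4 × 1/4 × 1/4 = 1/64
Expected count = 1/64 × 1152 = 18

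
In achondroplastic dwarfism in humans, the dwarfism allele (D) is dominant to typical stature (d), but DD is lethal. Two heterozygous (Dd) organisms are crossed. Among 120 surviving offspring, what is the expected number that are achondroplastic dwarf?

Cross: Dd × Dd
Punnett square offspring (before lethality): 1 DD, 2 Dd, 1 dd
The DD genotype is lethal (embryos die); surviving offspring: 2 Dd, 1 dd
achondroplastic dwarf: 2 out of 3 → fraction 2/3
Expected count = 2/3 × 120 = 80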